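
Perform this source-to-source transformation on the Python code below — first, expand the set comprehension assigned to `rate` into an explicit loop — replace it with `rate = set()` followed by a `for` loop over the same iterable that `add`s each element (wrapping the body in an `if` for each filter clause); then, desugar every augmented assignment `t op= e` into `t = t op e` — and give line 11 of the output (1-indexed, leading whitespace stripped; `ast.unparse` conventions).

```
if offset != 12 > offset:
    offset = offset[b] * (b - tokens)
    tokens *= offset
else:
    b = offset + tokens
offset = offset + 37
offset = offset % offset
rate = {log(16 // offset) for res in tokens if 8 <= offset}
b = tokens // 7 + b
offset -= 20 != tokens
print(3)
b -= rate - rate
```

rate.add(log(16 // offset))

Transformed code:
if offset != 12 > offset:
    offset = offset[b] * (b - tokens)
    tokens = tokens * offset
else:
    b = offset + tokens
offset = offset + 37
offset = offset % offset
rate = set()
for res in tokens:
    if 8 <= offset:
        rate.add(log(16 // offset))
b = tokens // 7 + b
offset = offset - (20 != tokens)
print(3)
b = b - (rate - rate)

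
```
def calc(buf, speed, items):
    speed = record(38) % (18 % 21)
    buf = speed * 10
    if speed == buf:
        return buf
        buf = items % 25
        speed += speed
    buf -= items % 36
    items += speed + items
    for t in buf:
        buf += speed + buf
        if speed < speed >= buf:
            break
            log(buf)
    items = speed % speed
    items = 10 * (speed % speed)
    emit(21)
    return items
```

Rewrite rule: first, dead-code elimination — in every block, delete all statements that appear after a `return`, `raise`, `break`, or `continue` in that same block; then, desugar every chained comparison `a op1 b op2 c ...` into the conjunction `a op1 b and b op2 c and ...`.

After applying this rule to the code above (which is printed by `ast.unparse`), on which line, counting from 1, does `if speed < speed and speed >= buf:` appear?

10

Transformed code:
def calc(buf, speed, items):
    speed = record(38) % (18 % 21)
    buf = speed * 10
    if speed == buf:
        return buf
    buf -= items % 36
    items += speed + items
    for t in buf:
        buf += speed + buf
        if speed < speed and speed >= buf:
            break
    items = speed % speed
    items = 10 * (speed % speed)
    emit(21)
    return items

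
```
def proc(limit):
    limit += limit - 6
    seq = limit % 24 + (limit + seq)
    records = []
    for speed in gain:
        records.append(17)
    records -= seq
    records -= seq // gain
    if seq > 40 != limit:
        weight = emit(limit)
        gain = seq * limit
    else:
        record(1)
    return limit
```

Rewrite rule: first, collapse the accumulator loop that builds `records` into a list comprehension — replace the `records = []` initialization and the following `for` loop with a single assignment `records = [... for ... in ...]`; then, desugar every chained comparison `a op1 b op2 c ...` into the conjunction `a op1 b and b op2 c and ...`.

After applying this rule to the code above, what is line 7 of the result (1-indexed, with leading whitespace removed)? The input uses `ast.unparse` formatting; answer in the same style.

if seq > 40 and 40 != limit:

Transformed code:
def proc(limit):
    limit += limit - 6
    seq = limit % 24 + (limit + seq)
    records = [17 for speed in gain]
    records -= seq
    records -= seq // gain
    if seq > 40 and 40 != limit:
        weight = emit(limit)
        gain = seq * limit
    else:
        record(1)
    return limit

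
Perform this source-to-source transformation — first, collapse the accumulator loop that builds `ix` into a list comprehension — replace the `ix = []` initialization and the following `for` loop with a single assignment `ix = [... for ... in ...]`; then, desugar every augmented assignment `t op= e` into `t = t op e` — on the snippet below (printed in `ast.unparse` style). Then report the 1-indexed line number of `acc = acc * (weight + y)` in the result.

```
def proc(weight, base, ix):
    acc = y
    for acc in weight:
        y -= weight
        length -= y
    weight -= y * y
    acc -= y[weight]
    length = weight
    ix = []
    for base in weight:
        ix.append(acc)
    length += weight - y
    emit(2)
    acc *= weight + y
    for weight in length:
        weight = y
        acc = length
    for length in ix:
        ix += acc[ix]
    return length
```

12

Transformed code:
def proc(weight, base, ix):
    acc = y
    for acc in weight:
        y = y - weight
        length = length - y
    weight = weight - y * y
    acc = acc - y[weight]
    length = weight
    ix = [acc for base in weight]
    length = length + (weight - y)
    emit(2)
    acc = acc * (weight + y)
    for weight in length:
        weight = y
        acc = length
    for length in ix:
        ix = ix + acc[ix]
    return length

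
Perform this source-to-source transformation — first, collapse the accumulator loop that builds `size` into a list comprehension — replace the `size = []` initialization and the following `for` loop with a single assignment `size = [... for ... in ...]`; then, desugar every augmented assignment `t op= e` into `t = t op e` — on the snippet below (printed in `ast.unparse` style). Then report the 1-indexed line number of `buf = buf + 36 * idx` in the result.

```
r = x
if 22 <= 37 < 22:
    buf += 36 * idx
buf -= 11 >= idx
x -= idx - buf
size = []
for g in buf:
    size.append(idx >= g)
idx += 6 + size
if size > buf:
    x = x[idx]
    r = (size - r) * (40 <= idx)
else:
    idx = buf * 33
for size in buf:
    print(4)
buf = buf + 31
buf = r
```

Transformed code:
r = x
if 22 <= 37 < 22:
    buf = buf + 36 * idx
buf = buf - (11 >= idx)
x = x - (idx - buf)
size = [idx >= g for g in buf]
idx = idx + (6 + size)
if size > buf:
    x = x[idx]
    r = (size - r) * (40 <= idx)
else:
    idx = buf * 33
for size in buf:
    print(4)
buf = buf + 31
buf = r

3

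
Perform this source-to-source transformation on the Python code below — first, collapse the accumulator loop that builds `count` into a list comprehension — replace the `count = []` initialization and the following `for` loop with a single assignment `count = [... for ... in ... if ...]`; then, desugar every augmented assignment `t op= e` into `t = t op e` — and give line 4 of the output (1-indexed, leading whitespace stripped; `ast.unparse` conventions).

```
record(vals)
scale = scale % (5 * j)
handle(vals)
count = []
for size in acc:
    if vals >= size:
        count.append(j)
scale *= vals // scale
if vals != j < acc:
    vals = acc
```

count = [j for size in acc if vals >= size]

Transformed code:
record(vals)
scale = scale % (5 * j)
handle(vals)
count = [j for size in acc if vals >= size]
scale = scale * (vals // scale)
if vals != j < acc:
    vals = acc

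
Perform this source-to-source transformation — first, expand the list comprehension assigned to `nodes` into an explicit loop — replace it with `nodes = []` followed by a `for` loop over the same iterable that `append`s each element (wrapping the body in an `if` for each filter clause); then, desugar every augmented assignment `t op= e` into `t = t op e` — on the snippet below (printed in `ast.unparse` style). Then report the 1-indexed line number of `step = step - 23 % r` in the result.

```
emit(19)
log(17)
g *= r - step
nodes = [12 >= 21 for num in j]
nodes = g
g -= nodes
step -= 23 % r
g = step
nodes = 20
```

9

Transformed code:
emit(19)
log(17)
g = g * (r - step)
nodes = []
for num in j:
    nodes.append(12 >= 21)
nodes = g
g = g - nodes
step = step - 23 % r
g = step
nodes = 20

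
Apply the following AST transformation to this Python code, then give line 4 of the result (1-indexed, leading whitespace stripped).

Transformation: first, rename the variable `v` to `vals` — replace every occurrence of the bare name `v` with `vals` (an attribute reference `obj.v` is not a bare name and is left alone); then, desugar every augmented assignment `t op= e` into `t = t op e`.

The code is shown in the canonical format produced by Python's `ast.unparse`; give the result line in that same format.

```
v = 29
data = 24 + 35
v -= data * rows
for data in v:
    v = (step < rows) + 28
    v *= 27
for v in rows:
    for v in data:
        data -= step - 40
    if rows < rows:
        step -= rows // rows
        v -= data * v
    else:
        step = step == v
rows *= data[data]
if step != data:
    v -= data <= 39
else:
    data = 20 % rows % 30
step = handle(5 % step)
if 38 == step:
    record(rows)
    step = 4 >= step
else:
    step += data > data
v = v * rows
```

Transformed code:
vals = 29
data = 24 + 35
vals = vals - data * rows
for data in vals:
    vals = (step < rows) + 28
    vals = vals * 27
for vals in rows:
    for vals in data:
        data = data - (step - 40)
    if rows < rows:
        step = step - rows // rows
        vals = vals - data * vals
    else:
        step = step == vals
rows = rows * data[data]
if step != data:
    vals = vals - (data <= 39)
else:
    data = 20 % rows % 30
step = handle(5 % step)
if 38 == step:
    record(rows)
    step = 4 >= step
else:
    step = step + (data > data)
vals = vals * rows

for data in vals:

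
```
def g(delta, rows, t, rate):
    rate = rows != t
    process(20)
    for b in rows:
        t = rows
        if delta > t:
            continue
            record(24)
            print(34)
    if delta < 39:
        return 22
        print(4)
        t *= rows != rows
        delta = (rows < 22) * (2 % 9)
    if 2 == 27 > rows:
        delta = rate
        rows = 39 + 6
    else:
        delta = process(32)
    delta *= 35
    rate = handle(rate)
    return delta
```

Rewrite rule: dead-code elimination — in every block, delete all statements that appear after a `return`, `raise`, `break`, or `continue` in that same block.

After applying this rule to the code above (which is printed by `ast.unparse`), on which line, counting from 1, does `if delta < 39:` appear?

8

Transformed code:
def g(delta, rows, t, rate):
    rate = rows != t
    process(20)
    for b in rows:
        t = rows
        if delta > t:
            continue
    if delta < 39:
        return 22
    if 2 == 27 > rows:
        delta = rate
        rows = 39 + 6
    else:
        delta = process(32)
    delta *= 35
    rate = handle(rate)
    return delta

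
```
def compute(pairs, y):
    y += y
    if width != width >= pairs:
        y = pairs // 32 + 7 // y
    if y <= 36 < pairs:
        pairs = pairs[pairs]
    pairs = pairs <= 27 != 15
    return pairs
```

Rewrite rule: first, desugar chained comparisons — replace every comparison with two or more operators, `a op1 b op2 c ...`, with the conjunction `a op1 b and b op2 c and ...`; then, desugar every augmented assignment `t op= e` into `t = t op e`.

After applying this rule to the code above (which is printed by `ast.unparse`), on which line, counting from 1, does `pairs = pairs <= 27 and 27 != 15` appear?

7

Transformed code:
def compute(pairs, y):
    y = y + y
    if width != width and width >= pairs:
        y = pairs // 32 + 7 // y
    if y <= 36 and 36 < pairs:
        pairs = pairs[pairs]
    pairs = pairs <= 27 and 27 != 15
    return pairs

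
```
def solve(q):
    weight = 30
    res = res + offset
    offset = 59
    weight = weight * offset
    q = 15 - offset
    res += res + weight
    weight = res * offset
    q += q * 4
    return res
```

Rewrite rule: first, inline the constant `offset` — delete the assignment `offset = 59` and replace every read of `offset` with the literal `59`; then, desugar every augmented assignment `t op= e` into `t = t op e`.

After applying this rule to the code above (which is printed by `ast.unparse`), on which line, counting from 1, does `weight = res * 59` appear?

Transformed code:
def solve(q):
    weight = 30
    res = res + 59
    weight = weight * 59
    q = 15 - 59
    res = res + (res + weight)
    weight = res * 59
    q = q + q * 4
    return res

7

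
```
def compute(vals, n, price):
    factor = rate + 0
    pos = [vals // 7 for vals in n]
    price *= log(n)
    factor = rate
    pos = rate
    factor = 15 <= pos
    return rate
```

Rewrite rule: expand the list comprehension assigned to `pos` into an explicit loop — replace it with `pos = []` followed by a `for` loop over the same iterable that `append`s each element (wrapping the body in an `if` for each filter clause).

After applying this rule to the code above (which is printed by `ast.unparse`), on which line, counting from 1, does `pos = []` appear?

3

Transformed code:
def compute(vals, n, price):
    factor = rate + 0
    pos = []
    for vals in n:
        pos.append(vals // 7)
    price *= log(n)
    factor = rate
    pos = rate
    factor = 15 <= pos
    return rate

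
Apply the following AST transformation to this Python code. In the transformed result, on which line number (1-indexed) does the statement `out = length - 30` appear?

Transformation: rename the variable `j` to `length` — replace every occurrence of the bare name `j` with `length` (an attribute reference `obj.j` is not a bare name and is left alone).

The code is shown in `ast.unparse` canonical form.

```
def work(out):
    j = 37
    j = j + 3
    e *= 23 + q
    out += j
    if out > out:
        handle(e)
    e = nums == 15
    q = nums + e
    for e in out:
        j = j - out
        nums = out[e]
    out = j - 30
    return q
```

Transformed code:
def work(out):
    length = 37
    length = length + 3
    e *= 23 + q
    out += length
    if out > out:
        handle(e)
    e = nums == 15
    q = nums + e
    for e in out:
        length = length - out
        nums = out[e]
    out = length - 30
    return q

13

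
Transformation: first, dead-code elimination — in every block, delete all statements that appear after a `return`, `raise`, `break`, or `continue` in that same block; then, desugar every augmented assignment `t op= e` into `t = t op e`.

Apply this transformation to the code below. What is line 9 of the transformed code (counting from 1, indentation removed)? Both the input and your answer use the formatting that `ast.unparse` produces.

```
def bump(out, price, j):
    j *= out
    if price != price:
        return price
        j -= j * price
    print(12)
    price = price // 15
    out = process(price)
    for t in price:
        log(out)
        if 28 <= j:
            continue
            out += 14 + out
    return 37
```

Transformed code:
def bump(out, price, j):
    j = j * out
    if price != price:
        return price
    print(12)
    price = price // 15
    out = process(price)
    for t in price:
        log(out)
        if 28 <= j:
            continue
    return 37

log(out)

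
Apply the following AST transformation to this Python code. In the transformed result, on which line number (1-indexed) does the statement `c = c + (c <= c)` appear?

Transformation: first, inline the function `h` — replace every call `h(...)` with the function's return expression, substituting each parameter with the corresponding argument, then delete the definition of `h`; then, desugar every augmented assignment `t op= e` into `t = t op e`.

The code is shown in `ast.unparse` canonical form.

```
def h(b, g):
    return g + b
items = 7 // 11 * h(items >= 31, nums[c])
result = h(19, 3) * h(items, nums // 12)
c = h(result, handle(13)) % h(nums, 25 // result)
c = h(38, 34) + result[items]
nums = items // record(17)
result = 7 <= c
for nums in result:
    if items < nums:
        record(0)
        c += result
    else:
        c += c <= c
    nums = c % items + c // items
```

12

Transformed code:
items = 7 // 11 * (nums[c] + (items >= 31))
result = (3 + 19) * (nums // 12 + items)
c = (handle(13) + result) % (25 // result + nums)
c = 34 + 38 + result[items]
nums = items // record(17)
result = 7 <= c
for nums in result:
    if items < nums:
        record(0)
        c = c + result
    else:
        c = c + (c <= c)
    nums = c % items + c // items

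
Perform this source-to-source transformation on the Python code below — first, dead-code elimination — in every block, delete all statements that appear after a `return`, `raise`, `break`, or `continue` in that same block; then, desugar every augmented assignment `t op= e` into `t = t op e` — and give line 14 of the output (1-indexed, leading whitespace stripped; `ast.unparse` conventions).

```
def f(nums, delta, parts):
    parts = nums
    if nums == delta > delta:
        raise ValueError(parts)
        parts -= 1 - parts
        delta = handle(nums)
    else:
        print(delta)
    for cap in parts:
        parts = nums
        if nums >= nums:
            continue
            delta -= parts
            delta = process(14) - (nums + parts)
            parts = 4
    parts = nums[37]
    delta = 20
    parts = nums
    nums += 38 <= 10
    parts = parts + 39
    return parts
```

Transformed code:
def f(nums, delta, parts):
    parts = nums
    if nums == delta > delta:
        raise ValueError(parts)
    else:
        print(delta)
    for cap in parts:
        parts = nums
        if nums >= nums:
            continue
    parts = nums[37]
    delta = 20
    parts = nums
    nums = nums + (38 <= 10)
    parts = parts + 39
    return parts

nums = nums + (38 <= 10)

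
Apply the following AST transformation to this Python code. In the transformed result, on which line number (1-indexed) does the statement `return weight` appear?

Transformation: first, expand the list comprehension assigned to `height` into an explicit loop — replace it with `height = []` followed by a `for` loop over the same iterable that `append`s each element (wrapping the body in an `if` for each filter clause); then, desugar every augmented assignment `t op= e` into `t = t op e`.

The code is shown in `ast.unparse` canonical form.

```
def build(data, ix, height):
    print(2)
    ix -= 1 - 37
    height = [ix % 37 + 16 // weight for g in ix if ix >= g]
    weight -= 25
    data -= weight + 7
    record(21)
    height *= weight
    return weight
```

Transformed code:
def build(data, ix, height):
    print(2)
    ix = ix - (1 - 37)
    height = []
    for g in ix:
        if ix >= g:
            height.append(ix % 37 + 16 // weight)
    weight = weight - 25
    data = data - (weight + 7)
    record(21)
    height = height * weight
    return weight

12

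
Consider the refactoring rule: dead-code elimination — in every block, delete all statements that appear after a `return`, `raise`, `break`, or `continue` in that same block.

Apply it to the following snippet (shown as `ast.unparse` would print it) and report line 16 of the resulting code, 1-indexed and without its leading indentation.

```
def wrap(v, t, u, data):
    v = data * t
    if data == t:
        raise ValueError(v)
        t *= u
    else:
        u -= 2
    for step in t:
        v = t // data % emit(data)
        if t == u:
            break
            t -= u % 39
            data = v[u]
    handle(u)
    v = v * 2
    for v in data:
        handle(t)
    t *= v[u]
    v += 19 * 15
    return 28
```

Transformed code:
def wrap(v, t, u, data):
    v = data * t
    if data == t:
        raise ValueError(v)
    else:
        u -= 2
    for step in t:
        v = t // data % emit(data)
        if t == u:
            break
    handle(u)
    v = v * 2
    for v in data:
        handle(t)
    t *= v[u]
    v += 19 * 15
    return 28

v += 19 * 15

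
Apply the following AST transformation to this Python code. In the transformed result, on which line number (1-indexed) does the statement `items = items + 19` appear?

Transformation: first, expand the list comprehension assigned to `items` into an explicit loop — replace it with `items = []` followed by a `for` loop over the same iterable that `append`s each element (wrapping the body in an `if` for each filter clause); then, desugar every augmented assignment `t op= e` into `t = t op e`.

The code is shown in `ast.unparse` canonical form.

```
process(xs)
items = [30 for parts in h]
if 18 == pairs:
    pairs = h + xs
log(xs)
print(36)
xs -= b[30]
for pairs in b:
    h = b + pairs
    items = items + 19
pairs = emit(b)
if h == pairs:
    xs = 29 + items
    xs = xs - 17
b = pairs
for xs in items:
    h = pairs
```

12

Transformed code:
process(xs)
items = []
for parts in h:
    items.append(30)
if 18 == pairs:
    pairs = h + xs
log(xs)
print(36)
xs = xs - b[30]
for pairs in b:
    h = b + pairs
    items = items + 19
pairs = emit(b)
if h == pairs:
    xs = 29 + items
    xs = xs - 17
b = pairs
for xs in items:
    h = pairs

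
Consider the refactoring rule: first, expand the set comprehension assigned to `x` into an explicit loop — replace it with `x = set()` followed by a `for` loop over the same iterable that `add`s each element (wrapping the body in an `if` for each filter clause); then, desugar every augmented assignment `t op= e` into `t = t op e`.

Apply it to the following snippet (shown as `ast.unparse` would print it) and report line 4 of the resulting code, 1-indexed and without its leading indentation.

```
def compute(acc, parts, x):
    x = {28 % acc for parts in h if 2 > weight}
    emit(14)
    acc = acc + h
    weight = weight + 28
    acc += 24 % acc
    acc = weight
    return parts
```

if 2 > weight:

Transformed code:
def compute(acc, parts, x):
    x = set()
    for parts in h:
        if 2 > weight:
            x.add(28 % acc)
    emit(14)
    acc = acc + h
    weight = weight + 28
    acc = acc + 24 % acc
    acc = weight
    return parts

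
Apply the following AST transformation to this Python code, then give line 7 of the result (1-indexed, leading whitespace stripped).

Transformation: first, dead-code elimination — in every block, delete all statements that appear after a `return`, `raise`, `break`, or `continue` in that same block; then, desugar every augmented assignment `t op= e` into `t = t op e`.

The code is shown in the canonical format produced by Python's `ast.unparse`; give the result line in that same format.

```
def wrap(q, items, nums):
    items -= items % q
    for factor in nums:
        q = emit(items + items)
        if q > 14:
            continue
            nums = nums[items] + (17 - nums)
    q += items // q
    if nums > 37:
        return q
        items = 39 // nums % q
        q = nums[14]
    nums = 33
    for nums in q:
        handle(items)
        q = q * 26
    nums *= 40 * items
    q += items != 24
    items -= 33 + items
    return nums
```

Transformed code:
def wrap(q, items, nums):
    items = items - items % q
    for factor in nums:
        q = emit(items + items)
        if q > 14:
            continue
    q = q + items // q
    if nums > 37:
        return q
    nums = 33
    for nums in q:
        handle(items)
        q = q * 26
    nums = nums * (40 * items)
    q = q + (items != 24)
    items = items - (33 + items)
    return nums

q = q + items // q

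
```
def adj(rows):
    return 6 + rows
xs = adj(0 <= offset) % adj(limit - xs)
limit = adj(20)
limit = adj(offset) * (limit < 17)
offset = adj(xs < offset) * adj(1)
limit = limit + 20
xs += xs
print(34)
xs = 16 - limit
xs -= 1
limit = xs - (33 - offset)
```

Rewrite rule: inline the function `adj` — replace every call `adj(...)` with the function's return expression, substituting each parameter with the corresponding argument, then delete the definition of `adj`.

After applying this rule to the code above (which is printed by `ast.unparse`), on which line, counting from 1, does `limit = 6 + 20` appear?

2

Transformed code:
xs = (6 + (0 <= offset)) % (6 + (limit - xs))
limit = 6 + 20
limit = (6 + offset) * (limit < 17)
offset = (6 + (xs < offset)) * (6 + 1)
limit = limit + 20
xs += xs
print(34)
xs = 16 - limit
xs -= 1
limit = xs - (33 - offset)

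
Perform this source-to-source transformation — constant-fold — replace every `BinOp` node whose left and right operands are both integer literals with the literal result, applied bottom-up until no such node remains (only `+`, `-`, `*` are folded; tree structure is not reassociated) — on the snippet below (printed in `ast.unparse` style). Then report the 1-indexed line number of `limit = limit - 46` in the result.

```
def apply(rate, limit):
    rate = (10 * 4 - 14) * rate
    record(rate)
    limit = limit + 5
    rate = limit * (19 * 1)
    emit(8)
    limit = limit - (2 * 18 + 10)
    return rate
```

7

Transformed code:
def apply(rate, limit):
    rate = 26 * rate
    record(rate)
    limit = limit + 5
    rate = limit * 19
    emit(8)
    limit = limit - 46
    return rate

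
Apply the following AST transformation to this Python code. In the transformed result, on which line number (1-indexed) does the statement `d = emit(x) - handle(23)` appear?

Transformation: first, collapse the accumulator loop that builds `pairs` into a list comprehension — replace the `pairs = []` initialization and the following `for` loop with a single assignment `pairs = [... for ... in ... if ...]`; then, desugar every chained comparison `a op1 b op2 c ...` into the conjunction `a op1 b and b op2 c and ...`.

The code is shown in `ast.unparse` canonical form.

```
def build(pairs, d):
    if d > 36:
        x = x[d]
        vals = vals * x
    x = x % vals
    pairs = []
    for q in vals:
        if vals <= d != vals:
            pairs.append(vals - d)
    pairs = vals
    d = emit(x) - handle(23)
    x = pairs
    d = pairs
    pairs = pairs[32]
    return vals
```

Transformed code:
def build(pairs, d):
    if d > 36:
        x = x[d]
        vals = vals * x
    x = x % vals
    pairs = [vals - d for q in vals if vals <= d and d != vals]
    pairs = vals
    d = emit(x) - handle(23)
    x = pairs
    d = pairs
    pairs = pairs[32]
    return vals

8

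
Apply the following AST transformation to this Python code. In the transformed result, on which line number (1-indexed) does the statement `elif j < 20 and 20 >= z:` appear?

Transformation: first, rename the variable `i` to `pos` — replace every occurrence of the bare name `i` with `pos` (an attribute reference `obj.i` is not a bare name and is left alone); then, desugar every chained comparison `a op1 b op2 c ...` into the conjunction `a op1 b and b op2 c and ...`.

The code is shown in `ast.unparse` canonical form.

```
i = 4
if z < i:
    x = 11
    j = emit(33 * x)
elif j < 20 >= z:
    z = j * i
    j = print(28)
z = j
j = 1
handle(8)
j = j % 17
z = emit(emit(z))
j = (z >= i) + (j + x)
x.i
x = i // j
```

5

Transformed code:
pos = 4
if z < pos:
    x = 11
    j = emit(33 * x)
elif j < 20 and 20 >= z:
    z = j * pos
    j = print(28)
z = j
j = 1
handle(8)
j = j % 17
z = emit(emit(z))
j = (z >= pos) + (j + x)
x.i
x = pos // j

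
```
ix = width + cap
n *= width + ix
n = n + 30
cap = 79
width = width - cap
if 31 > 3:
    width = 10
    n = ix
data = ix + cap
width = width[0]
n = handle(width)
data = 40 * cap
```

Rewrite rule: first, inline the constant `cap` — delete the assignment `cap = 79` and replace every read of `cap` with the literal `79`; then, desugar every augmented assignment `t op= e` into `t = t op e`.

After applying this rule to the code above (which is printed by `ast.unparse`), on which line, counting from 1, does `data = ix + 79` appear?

8

Transformed code:
ix = width + 79
n = n * (width + ix)
n = n + 30
width = width - 79
if 31 > 3:
    width = 10
    n = ix
data = ix + 79
width = width[0]
n = handle(width)
data = 40 * 79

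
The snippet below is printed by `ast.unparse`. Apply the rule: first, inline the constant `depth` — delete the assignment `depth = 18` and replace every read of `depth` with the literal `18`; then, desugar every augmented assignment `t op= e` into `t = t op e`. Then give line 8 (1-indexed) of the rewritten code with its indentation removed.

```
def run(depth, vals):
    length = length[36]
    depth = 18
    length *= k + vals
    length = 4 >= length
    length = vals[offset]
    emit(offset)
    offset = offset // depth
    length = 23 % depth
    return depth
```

Transformed code:
def run(depth, vals):
    length = length[36]
    length = length * (k + vals)
    length = 4 >= length
    length = vals[offset]
    emit(offset)
    offset = offset // 18
    length = 23 % 18
    return 18

length = 23 % 18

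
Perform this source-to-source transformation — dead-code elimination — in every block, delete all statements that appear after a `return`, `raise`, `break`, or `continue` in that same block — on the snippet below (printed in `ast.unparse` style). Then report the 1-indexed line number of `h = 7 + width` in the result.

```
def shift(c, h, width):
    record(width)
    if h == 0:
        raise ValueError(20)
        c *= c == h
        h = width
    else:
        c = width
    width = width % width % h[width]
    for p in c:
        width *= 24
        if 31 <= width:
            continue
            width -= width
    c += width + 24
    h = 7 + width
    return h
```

Transformed code:
def shift(c, h, width):
    record(width)
    if h == 0:
        raise ValueError(20)
    else:
        c = width
    width = width % width % h[width]
    for p in c:
        width *= 24
        if 31 <= width:
            continue
    c += width + 24
    h = 7 + width
    return h

13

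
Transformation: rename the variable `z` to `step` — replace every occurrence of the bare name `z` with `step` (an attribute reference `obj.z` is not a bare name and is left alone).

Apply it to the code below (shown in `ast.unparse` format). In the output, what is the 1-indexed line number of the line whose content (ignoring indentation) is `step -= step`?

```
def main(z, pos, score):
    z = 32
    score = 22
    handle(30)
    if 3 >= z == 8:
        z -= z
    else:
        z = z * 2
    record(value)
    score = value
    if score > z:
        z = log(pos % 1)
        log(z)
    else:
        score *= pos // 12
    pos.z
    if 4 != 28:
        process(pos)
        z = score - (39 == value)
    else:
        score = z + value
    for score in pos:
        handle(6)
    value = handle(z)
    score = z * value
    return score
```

6

Transformed code:
def main(step, pos, score):
    step = 32
    score = 22
    handle(30)
    if 3 >= step == 8:
        step -= step
    else:
        step = step * 2
    record(value)
    score = value
    if score > step:
        step = log(pos % 1)
        log(step)
    else:
        score *= pos // 12
    pos.z
    if 4 != 28:
        process(pos)
        step = score - (39 == value)
    else:
        score = step + value
    for score in pos:
        handle(6)
    value = handle(step)
    score = step * value
    return score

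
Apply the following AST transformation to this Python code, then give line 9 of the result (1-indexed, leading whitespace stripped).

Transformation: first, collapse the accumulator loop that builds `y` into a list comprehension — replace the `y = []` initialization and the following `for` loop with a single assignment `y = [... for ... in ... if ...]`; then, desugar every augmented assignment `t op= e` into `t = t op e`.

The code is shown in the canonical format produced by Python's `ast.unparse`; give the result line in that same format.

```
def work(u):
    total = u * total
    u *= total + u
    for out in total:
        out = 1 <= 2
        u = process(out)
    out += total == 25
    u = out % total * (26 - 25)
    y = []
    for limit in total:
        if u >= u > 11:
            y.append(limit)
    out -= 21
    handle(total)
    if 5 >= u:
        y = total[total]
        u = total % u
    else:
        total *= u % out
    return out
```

Transformed code:
def work(u):
    total = u * total
    u = u * (total + u)
    for out in total:
        out = 1 <= 2
        u = process(out)
    out = out + (total == 25)
    u = out % total * (26 - 25)
    y = [limit for limit in total if u >= u > 11]
    out = out - 21
    handle(total)
    if 5 >= u:
        y = total[total]
        u = total % u
    else:
        total = total * (u % out)
    return out

y = [limit for limit in total if u >= u > 11]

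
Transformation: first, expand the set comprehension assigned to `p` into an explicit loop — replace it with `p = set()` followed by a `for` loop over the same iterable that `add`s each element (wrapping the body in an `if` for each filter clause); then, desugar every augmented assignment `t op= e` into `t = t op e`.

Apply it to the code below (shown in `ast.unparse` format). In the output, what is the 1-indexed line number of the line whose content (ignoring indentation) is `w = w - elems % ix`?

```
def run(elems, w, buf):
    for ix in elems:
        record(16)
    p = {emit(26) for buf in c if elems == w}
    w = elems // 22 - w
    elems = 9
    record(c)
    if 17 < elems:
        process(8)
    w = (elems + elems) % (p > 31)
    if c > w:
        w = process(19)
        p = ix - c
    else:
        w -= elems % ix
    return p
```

18

Transformed code:
def run(elems, w, buf):
    for ix in elems:
        record(16)
    p = set()
    for buf in c:
        if elems == w:
            p.add(emit(26))
    w = elems // 22 - w
    elems = 9
    record(c)
    if 17 < elems:
        process(8)
    w = (elems + elems) % (p > 31)
    if c > w:
        w = process(19)
        p = ix - c
    else:
        w = w - elems % ix
    return p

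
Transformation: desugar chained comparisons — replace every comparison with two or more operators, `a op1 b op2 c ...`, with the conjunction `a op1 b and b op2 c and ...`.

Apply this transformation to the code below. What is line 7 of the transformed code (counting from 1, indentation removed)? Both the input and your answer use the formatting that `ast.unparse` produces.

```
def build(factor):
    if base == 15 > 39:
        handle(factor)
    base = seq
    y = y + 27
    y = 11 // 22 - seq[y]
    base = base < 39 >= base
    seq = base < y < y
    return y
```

base = base < 39 and 39 >= base

Transformed code:
def build(factor):
    if base == 15 and 15 > 39:
        handle(factor)
    base = seq
    y = y + 27
    y = 11 // 22 - seq[y]
    base = base < 39 and 39 >= base
    seq = base < y and y < y
    return y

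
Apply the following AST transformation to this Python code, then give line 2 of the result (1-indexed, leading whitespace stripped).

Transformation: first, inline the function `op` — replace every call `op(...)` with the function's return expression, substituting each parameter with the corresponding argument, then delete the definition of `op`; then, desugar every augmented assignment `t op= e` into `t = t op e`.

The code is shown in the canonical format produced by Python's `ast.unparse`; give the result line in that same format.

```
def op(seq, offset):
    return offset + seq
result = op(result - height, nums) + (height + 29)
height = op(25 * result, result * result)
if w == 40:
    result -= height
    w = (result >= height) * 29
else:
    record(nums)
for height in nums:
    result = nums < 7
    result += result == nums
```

height = result * result + 25 * result

Transformed code:
result = nums + (result - height) + (height + 29)
height = result * result + 25 * result
if w == 40:
    result = result - height
    w = (result >= height) * 29
else:
    record(nums)
for height in nums:
    result = nums < 7
    result = result + (result == nums)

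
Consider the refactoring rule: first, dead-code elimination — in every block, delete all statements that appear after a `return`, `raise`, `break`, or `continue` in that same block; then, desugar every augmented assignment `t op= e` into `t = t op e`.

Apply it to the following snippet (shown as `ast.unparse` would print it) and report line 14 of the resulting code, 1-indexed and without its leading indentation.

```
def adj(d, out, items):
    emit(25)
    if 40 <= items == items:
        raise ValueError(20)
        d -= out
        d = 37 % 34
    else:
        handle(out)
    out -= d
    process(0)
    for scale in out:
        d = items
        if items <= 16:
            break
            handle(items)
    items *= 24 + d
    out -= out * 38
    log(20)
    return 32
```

Transformed code:
def adj(d, out, items):
    emit(25)
    if 40 <= items == items:
        raise ValueError(20)
    else:
        handle(out)
    out = out - d
    process(0)
    for scale in out:
        d = items
        if items <= 16:
            break
    items = items * (24 + d)
    out = out - out * 38
    log(20)
    return 32

out = out - out * 38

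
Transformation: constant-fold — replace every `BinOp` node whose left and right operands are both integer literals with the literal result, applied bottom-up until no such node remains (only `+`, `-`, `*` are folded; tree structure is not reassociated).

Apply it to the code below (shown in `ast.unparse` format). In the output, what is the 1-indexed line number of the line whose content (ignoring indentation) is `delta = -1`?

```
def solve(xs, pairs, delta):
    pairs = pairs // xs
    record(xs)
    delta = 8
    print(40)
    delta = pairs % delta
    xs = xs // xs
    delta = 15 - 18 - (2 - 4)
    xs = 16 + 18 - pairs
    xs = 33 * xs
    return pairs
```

Transformed code:
def solve(xs, pairs, delta):
    pairs = pairs // xs
    record(xs)
    delta = 8
    print(40)
    delta = pairs % delta
    xs = xs // xs
    delta = -1
    xs = 34 - pairs
    xs = 33 * xs
    return pairs

8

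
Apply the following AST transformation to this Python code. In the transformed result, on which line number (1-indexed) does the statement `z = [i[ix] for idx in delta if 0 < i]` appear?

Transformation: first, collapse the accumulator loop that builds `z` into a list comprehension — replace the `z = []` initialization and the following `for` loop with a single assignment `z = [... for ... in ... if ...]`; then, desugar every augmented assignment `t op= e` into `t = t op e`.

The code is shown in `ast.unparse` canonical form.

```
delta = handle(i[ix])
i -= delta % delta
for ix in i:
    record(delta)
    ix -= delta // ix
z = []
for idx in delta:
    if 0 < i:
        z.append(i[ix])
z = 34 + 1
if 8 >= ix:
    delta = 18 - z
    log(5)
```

6

Transformed code:
delta = handle(i[ix])
i = i - delta % delta
for ix in i:
    record(delta)
    ix = ix - delta // ix
z = [i[ix] for idx in delta if 0 < i]
z = 34 + 1
if 8 >= ix:
    delta = 18 - z
    log(5)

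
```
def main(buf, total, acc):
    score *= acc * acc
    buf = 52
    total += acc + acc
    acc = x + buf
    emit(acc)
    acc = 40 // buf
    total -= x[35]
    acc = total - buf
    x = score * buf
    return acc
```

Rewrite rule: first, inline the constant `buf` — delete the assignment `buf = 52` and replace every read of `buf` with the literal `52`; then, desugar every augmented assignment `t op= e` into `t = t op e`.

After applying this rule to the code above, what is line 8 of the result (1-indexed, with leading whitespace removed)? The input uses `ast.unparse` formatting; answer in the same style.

Transformed code:
def main(buf, total, acc):
    score = score * (acc * acc)
    total = total + (acc + acc)
    acc = x + 52
    emit(acc)
    acc = 40 // 52
    total = total - x[35]
    acc = total - 52
    x = score * 52
    return acc

acc = total - 52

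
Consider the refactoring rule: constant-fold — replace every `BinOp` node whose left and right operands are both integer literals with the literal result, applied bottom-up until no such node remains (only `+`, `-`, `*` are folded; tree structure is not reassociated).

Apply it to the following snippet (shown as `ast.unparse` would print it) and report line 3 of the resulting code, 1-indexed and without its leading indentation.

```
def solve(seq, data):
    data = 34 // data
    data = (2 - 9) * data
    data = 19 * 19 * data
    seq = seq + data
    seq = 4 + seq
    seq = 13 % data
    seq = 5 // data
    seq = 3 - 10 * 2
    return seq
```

data = -7 * data

Transformed code:
def solve(seq, data):
    data = 34 // data
    data = -7 * data
    data = 361 * data
    seq = seq + data
    seq = 4 + seq
    seq = 13 % data
    seq = 5 // data
    seq = -17
    return seq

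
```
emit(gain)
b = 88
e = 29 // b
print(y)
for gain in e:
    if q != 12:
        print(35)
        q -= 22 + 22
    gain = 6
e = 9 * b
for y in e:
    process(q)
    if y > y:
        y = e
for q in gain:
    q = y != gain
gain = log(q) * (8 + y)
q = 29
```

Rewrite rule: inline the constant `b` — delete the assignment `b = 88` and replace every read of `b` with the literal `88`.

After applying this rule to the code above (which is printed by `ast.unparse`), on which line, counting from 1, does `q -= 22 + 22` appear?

Transformed code:
emit(gain)
e = 29 // 88
print(y)
for gain in e:
    if q != 12:
        print(35)
        q -= 22 + 22
    gain = 6
e = 9 * 88
for y in e:
    process(q)
    if y > y:
        y = e
for q in gain:
    q = y != gain
gain = log(q) * (8 + y)
q = 29

7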